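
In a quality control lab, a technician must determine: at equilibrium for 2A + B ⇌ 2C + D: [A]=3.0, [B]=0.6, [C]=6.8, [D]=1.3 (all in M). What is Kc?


Kc = [C]^2[D]/([A]^2[B])
= (6.8^2 × 1.3^1)/(3.0^2 × 0.6^1)
= 60.112/5.4
= 11.13

11.13


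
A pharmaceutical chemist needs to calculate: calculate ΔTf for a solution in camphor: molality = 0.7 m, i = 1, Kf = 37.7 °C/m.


ΔTf = Kf × m × i
= 37.7 × 0.7 × 1
= 26.39 °C

26.39 °C


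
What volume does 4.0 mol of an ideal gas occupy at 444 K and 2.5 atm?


PV = nRT  (R = 0.08206 L·atm/(mol·K))
V = nRT/P = 4.0×0.08206×444/2.5
= 58.295 L

58.295 L


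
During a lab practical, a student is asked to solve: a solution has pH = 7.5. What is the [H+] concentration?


[H+] = 10^(-pH) = 10^(-7.5)
= 3.16×10^-8 M

3.16×10^-8 M


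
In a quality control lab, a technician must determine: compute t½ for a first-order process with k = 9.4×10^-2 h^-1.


t½ = ln2/k = 0.693147/(9.4×10^-2 h^-1)
= 7.374 h

7.374 h


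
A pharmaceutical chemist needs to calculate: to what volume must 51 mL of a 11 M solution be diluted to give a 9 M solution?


C1V1 = C2V2
11 × 51 = 9 × V2
V2 = 561/9 = 62.33 mL

62.33 mL


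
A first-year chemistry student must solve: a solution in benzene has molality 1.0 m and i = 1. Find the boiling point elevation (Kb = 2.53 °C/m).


ΔTb = Kb × m × i
= 2.53 × 1.0 × 1
= 2.53 °C

2.53 °C


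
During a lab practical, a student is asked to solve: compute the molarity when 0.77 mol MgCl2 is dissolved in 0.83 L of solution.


M = n/V = 0.77/0.83 = 0.928 mol/L

0.928 M


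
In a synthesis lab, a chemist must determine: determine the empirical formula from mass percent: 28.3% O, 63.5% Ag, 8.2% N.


Assume 100 g sample. Moles of each element:
  O: 28.3/16.0 = 1.769 mol
  Ag: 63.5/107.87 = 0.589 mol
  N: 8.2/14.01 = 0.585 mol
Divide by smallest (0.585):
  O: 1.769/0.585 = 3.02
  Ag: 0.589/0.585 = 1.01
  N: 0.585/0.585 = 1.0
Empirical formula: AgNO3

AgNO3


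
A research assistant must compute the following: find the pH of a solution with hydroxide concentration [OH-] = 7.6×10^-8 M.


pOH = -log10([OH-]) = -log10(7.6×10^-8)
= 8 - log10(7.6) = 7.12
pH = 14 - pOH = 14 - 7.12 = 6.88

6.88


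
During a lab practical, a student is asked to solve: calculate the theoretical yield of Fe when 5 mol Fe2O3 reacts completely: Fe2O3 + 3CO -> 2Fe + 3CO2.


Mole ratio Fe:Fe2O3 = 2:1
n(Fe) = 5 × 2/1 = 10.000 mol
mass = 10.000 × 55.85 = 558.5 g

558.5 g


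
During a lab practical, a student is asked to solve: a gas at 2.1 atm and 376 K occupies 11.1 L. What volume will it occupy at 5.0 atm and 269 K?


P1V1/T1 = P2V2/T2
V2 = P1V1T2/(T1P2)
= 2.1×11.1×269/(376×5.0)
= 3.335 L

3.335 L


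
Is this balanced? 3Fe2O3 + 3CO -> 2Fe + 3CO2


Equation: 3Fe2O3 + 3CO -> 2Fe + 3CO2
Check atoms: C: 3=3, Fe: 6≠2, O: 12≠6
Not balanced

No, not balanced


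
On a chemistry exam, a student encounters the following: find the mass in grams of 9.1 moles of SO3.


M(SO3) = 80.07 g/mol
mass = n × M = 9.1 × 80.07 = 728.64 g

728.64 g


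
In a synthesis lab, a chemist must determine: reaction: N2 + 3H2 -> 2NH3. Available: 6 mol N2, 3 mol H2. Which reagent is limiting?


Mole ratio available / coefficient:
  N2: 6/1 = 6.000
  H2: 3/3 = 1.000
Smaller ratio is limiting.

H2


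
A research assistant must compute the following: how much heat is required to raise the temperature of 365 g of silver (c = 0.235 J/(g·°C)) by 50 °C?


q = mcΔT = 365 × 0.235 × 50
= 4288.75 J

4288.75 J


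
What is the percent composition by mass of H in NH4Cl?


M(NH4Cl) = 1×14.01 + 4×1.008 + 1×35.45 = 53.492 g/mol
Mass of H = 4 × 1.008 = 4.032 g/mol
% H = 4.032/53.492 × 100 = 7.54%

7.54%


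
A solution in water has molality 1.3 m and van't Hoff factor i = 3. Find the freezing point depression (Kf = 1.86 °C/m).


ΔTf = Kf × m × i
= 1.86 × 1.3 × 3
= 7.254 °C

7.254 °C


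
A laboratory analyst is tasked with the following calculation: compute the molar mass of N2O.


M(N2O) = 2×14.01 + 1×16.0
= 28.02 + 16.0
= 44.02 g/mol

44.02 g/mol


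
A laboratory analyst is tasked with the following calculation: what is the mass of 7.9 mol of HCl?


M(HCl) = 36.46 g/mol
mass = n × M = 7.9 × 36.46 = 288.03 g

288.03 g


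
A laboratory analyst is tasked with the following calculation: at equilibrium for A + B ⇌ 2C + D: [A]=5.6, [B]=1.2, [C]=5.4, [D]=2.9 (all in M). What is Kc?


Kc = [C]^2[D]/([A][B])
= (5.4^2 × 2.9^1)/(5.6^1 × 1.2^1)
= 84.564/6.72
= 12.58

12.58


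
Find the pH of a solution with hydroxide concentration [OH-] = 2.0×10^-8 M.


pOH = -log10([OH-]) = -log10(2.0×10^-8)
= 8 - log10(2.0) = 7.7
pH = 14 - pOH = 14 - 7.7 = 6.3

6.3


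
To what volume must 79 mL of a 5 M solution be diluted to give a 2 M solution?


C1V1 = C2V2
5 × 79 = 2 × V2
V2 = 395/2 = 197.5 mL

197.5 mL


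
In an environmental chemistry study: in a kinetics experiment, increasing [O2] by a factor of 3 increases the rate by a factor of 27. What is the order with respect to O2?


rate ∝ [O2]^n
3^n = 27 → n = 3
Order in O2: 3

3


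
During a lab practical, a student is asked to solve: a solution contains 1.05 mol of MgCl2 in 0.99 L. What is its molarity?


M = n/V = 1.05/0.99 = 1.061 mol/L

1.061 M


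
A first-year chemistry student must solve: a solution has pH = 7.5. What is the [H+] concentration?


[H+] = 10^(-pH) = 10^(-7.5)
= 3.16×10^-8 M

3.16×10^-8 M


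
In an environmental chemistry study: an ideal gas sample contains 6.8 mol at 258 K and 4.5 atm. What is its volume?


PV = nRT  (R = 0.08206 L·atm/(mol·K))
V = nRT/P = 6.8×0.08206×258/4.5
= 31.992 L

31.992 L


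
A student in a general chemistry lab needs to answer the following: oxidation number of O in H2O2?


Peroxide: O is -1
Oxidation number: -1

-1


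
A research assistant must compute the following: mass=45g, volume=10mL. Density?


ρ = mass/volume
= 45/10
= 4.5 g/mL

4.5 g/mL


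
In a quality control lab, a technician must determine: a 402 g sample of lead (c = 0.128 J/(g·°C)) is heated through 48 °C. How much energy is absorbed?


q = mcΔT = 402 × 0.128 × 48
= 2469.89 J

2469.89 J


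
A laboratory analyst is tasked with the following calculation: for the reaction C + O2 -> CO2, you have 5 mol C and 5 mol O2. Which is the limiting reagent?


Mole ratio available / coefficient:
  C: 5/1 = 5.000
  O2: 5/1 = 5.000
Smaller ratio is limiting.

neither (stoichiometric); C and O2 are fully consumed


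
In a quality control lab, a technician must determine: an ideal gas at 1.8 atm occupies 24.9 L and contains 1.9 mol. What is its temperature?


PV = nRT  (R = 0.08206 L·atm/(mol·K))
T = PV/(nR) = 1.8×24.9/(1.9×0.08206)
= 44.82/0.155914
= 287.47 K

287.47 K


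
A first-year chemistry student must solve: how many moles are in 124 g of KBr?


M(KBr) = 119.0 g/mol
n = mass/M = 124/119.0 = 1.042 mol

1.042 mol


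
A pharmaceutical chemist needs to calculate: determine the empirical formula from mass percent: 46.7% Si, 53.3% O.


Assume 100 g sample. Moles of each element:
  Si: 46.7/28.09 = 1.663 mol
  O: 53.3/16.0 = 3.331 mol
Divide by smallest (1.663):
  Si: 1.663/1.663 = 1.0
  O: 3.331/1.663 = 2.0
Empirical formula: SiO2

SiO2


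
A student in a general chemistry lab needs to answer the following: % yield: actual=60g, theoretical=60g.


% yield = actual/theoretical × 100
= 60/60 × 100
= 100.0%

100.0%


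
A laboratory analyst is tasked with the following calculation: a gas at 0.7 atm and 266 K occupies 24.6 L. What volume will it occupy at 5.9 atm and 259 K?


P1V1/T1 = P2V2/T2
V2 = P1V1T2/(T1P2)
= 0.7×24.6×259/(266×5.9)
= 2.842 L

2.842 L


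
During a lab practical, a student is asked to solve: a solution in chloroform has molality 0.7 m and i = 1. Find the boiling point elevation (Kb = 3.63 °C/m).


ΔTb = Kb × m × i
= 3.63 × 0.7 × 1
= 2.541 °C

2.541 °C


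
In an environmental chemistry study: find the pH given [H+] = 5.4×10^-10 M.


pH = -log10([H+]) = -log10(5.4×10^-10)
= 10 - log10(5.4)
= 10 - 0.73
= 9.27

9.27


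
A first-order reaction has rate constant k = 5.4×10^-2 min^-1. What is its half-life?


t½ = ln2/k = 0.693147/(5.4×10^-2 min^-1)
= 12.84 min

12.84 min


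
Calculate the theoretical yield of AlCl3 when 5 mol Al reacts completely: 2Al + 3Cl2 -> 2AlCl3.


Mole ratio AlCl3:Al = 2:2
n(AlCl3) = 5 × 2/2 = 5.000 mol
mass = 5.000 × 133.33 = 666.65 g

666.65 g


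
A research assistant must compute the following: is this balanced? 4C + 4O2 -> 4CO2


Equation: 4C + 4O2 -> 4CO2
Check atoms: C: 4=4, O: 8=8
Balanced

Yes, balanced


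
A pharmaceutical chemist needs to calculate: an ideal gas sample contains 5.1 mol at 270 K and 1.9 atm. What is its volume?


PV = nRT  (R = 0.08206 L·atm/(mol·K))
V = nRT/P = 5.1×0.08206×270/1.9
= 59.472 L

59.472 L


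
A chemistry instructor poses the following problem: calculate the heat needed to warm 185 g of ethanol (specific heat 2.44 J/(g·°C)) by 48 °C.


q = mcΔT = 185 × 2.44 × 48
= 21667.20 J

21667.20 J


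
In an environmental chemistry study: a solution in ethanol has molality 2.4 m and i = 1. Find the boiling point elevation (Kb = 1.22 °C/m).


ΔTb = Kb × m × i
= 1.22 × 2.4 × 1
= 2.928 °C

2.928 °C


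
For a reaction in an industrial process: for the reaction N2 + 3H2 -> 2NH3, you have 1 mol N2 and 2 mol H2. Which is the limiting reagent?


Mole ratio available / coefficient:
  N2: 1/1 = 1.000
  H2: 2/3 = 0.667
Smaller ratio is limiting.

H2


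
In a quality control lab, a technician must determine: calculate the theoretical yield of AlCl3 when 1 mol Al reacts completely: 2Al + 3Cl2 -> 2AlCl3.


Mole ratio AlCl3:Al = 2:2
n(AlCl3) = 1 × 2/2 = 1.000 mol
mass = 1.000 × 133.33 = 133.33 g

133.33 g


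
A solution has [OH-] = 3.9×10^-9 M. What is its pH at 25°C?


pOH = -log10([OH-]) = -log10(3.9×10^-9)
= 9 - log10(3.9) = 8.41
pH = 14 - pOH = 14 - 8.41 = 5.59

5.59


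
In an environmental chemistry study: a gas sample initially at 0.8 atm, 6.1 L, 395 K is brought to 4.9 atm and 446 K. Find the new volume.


P1V1/T1 = P2V2/T2
V2 = P1V1T2/(T1P2)
= 0.8×6.1×446/(395×4.9)
= 1.125 L

1.125 L


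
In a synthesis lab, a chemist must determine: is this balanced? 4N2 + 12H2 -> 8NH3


Equation: 4N2 + 12H2 -> 8NH3
Check atoms: H: 24=24, N: 8=8
Balanced

Yes, balanced


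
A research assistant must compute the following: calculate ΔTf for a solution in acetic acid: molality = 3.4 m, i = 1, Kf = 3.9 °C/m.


ΔTf = Kf × m × i
= 3.9 × 3.4 × 1
= 13.26 °C

13.26 °C


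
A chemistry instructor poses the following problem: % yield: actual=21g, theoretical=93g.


% yield = actual/theoretical × 100
= 21/93 × 100
= 22.58%

22.58%


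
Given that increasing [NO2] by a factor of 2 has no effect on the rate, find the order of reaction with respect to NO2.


rate ∝ [NO2]^n
rate ∝ [NO2]^0
Order in NO2: 0

0


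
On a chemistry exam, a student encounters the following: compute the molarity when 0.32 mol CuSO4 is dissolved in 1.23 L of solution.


M = n/V = 0.32/1.23 = 0.260 mol/L

0.260 M


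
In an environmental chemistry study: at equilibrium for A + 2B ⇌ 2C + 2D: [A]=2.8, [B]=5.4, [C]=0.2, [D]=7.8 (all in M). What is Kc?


Kc = [C]^2[D]^2/([A][B]^2)
= (0.2^2 × 7.8^2)/(2.8^1 × 5.4^2)
= 2.4336/81.648
= 0.02981

0.02981


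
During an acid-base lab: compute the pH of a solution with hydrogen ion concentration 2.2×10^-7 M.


pH = -log10([H+]) = -log10(2.2×10^-7)
= 7 - log10(2.2)
= 7 - 0.34
= 6.66

6.66


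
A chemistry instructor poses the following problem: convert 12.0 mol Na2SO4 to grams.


M(Na2SO4) = 142.05 g/mol
mass = n × M = 12.0 × 142.05 = 1704.60 g

1704.60 g


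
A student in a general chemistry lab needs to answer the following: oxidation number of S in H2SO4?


2(+1) + x + 4(-2) = 0, so x = +6
Oxidation number: +6

+6


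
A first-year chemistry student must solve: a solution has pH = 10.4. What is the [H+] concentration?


[H+] = 10^(-pH) = 10^(-10.4)
= 3.98×10^-11 M

3.98×10^-11 M


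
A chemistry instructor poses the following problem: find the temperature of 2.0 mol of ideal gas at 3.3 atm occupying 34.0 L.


PV = nRT  (R = 0.08206 L·atm/(mol·K))
T = PV/(nR) = 3.3×34.0/(2.0×0.08206)
= 112.20/0.164120
= 683.65 K

683.65 K


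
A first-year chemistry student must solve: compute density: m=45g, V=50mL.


ρ = mass/volume
= 45/50
= 0.9 g/mL

0.9 g/mL


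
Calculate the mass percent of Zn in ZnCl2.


M(ZnCl2) = 1×65.38 + 2×35.45 = 136.28 g/mol
Mass of Zn = 1 × 65.38 = 65.38 g/mol
% Zn = 65.38/136.28 × 100 = 47.97%

47.97%


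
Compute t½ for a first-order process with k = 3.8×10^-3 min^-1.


t½ = ln2/k = 0.693147/(3.8×10^-3 min^-1)
= 182.4 min

182.4 min


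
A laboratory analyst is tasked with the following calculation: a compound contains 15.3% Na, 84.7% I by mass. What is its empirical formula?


Assume 100 g sample. Moles of each element:
  Na: 15.3/22.99 = 0.666 mol
  I: 84.7/126.9 = 0.667 mol
Divide by smallest (0.666):
  Na: 0.666/0.666 = 1.0
  I: 0.667/0.666 = 1.0
Empirical formula: NaI

NaI


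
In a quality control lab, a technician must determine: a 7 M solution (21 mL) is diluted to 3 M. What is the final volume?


C1V1 = C2V2
7 × 21 = 3 × V2
V2 = 147/3 = 49.0 mL

49.0 mL


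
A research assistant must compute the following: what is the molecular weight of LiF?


M(LiF) = 1×6.94 + 1×19.0
= 6.94 + 19.0
= 25.94 g/mol

25.94 g/mol


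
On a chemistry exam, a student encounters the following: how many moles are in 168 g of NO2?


M(NO2) = 46.01 g/mol
n = mass/M = 168/46.01 = 3.6514 mol

3.6514 mol


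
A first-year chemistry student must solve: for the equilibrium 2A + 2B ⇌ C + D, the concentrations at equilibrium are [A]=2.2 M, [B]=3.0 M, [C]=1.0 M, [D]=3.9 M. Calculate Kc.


Kc = [C][D]/([A]^2[B]^2)
= (1.0^1 × 3.9^1)/(2.2^2 × 3.0^2)
= 3.9/43.56
= 0.08953

0.08953


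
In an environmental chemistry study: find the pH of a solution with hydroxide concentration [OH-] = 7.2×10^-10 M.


pOH = -log10([OH-]) = -log10(7.2×10^-10)
= 10 - log10(7.2) = 9.14
pH = 14 - pOH = 14 - 9.14 = 4.86

4.86


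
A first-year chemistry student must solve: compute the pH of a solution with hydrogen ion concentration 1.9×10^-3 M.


pH = -log10([H+]) = -log10(1.9×10^-3)
= 3 - log10(1.9)
= 3 - 0.28
= 2.72

2.72


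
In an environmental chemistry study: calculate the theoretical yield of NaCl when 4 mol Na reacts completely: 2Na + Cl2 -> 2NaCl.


Mole ratio NaCl:Na = 2:2
n(NaCl) = 4 × 2/2 = 4.000 mol
mass = 4.000 × 58.44 = 233.76 g

233.76 g


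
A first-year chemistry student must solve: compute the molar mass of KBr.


M(KBr) = 1×39.1 + 1×79.9
= 39.1 + 79.9
= 119.0 g/mol

119.0 g/mol


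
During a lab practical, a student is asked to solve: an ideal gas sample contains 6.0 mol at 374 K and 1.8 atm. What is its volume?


PV = nRT  (R = 0.08206 L·atm/(mol·K))
V = nRT/P = 6.0×0.08206×374/1.8
= 102.301 L

102.301 L


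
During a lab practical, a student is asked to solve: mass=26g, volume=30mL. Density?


ρ = mass/volume
= 26/30
= 0.867 g/mL

0.867 g/mL


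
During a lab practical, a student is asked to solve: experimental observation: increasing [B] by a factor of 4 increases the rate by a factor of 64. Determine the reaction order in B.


rate ∝ [B]^n
4^n = 64 → n = 3
Order in B: 3

3


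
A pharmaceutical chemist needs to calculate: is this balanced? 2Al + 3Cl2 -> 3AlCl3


Equation: 2Al + 3Cl2 -> 3AlCl3
Check atoms: Al: 2≠3, Cl: 6≠9
Not balanced

No, not balanced


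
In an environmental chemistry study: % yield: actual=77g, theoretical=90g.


% yield = actual/theoretical × 100
= 77/90 × 100
= 85.56%

85.56%


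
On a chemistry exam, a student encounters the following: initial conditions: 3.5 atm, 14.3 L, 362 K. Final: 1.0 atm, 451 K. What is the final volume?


P1V1/T1 = P2V2/T2
V2 = P1V1T2/(T1P2)
= 3.5×14.3×451/(362×1.0)
= 62.355 L

62.355 L


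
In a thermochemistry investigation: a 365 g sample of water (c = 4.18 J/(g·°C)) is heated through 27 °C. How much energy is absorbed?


q = mcΔT = 365 × 4.18 × 27
= 41193.90 J

41193.90 J


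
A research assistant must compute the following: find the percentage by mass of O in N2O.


M(N2O) = 2×14.01 + 1×16.0 = 44.02 g/mol
Mass of O = 1 × 16.0 = 16.00 g/mol
% O = 16.00/44.02 × 100 = 36.35%

36.35%


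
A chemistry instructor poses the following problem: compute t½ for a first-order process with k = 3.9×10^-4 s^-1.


t½ = ln2/k = 0.693147/(3.9×10^-4 s^-1)
= 1777 s

1777 s


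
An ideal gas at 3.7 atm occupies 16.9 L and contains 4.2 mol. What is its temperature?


PV = nRT  (R = 0.08206 L·atm/(mol·K))
T = PV/(nR) = 3.7×16.9/(4.2×0.08206)
= 62.53/0.344652
= 181.43 K

181.43 K


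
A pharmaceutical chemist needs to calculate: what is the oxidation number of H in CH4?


H is +1 with nonmetals
Oxidation number: +1

+1


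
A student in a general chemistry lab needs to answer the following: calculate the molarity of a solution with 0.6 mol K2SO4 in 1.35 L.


M = n/V = 0.6/1.35 = 0.444 mol/L

0.444 M


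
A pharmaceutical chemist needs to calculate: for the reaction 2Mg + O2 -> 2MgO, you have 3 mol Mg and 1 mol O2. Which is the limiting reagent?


Mole ratio available / coefficient:
  Mg: 3/2 = 1.500
  O2: 1/1 = 1.000
Smaller ratio is limiting.

O2


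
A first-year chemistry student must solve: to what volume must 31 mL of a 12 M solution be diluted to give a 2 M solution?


C1V1 = C2V2
12 × 31 = 2 × V2
V2 = 372/2 = 186.0 mL

186.0 mL


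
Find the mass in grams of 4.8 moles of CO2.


M(CO2) = 44.01 g/mol
mass = n × M = 4.8 × 44.01 = 211.25 g

211.25 g


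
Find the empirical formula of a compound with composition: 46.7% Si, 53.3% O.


Assume 100 g sample. Moles of each element:
  Si: 46.7/28.09 = 1.663 mol
  O: 53.3/16.0 = 3.331 mol
Divide by smallest (1.663):
  Si: 1.663/1.663 = 1.0
  O: 3.331/1.663 = 2.0
Empirical formula: SiO2

SiO2


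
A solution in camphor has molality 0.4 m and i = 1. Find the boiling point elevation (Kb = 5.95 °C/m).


ΔTb = Kb × m × i
= 5.95 × 0.4 × 1
= 2.38 °C

2.38 °C


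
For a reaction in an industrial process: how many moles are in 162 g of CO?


M(CO) = 28.01 g/mol
n = mass/M = 162/28.01 = 5.7836 mol

5.7836 mol


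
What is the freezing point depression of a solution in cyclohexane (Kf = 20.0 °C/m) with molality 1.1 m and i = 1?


ΔTf = Kf × m × i
= 20.0 × 1.1 × 1
= 22.0 °C

22.0 °C


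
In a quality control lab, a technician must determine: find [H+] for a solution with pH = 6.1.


[H+] = 10^(-pH) = 10^(-6.1)
= 7.94×10^-7 M

7.94×10^-7 M


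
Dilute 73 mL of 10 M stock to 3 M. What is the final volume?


C1V1 = C2V2
10 × 73 = 3 × V2
V2 = 730/3 = 243.33 mL

243.33 mL


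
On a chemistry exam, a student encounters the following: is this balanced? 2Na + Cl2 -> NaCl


Equation: 2Na + Cl2 -> NaCl
Check atoms: Cl: 2≠1, Na: 2≠1
Not balanced

No, not balanced


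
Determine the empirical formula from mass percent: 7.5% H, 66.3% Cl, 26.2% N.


Assume 100 g sample. Moles of each element:
  H: 7.5/1.008 = 7.44 mol
  Cl: 66.3/35.45 = 1.87 mol
  N: 26.2/14.01 = 1.87 mol
Divide by smallest (1.87):
  H: 7.44/1.87 = 3.98
  Cl: 1.87/1.87 = 1.0
  N: 1.87/1.87 = 1.0
Empirical formula: NH4Cl

NH4Cl


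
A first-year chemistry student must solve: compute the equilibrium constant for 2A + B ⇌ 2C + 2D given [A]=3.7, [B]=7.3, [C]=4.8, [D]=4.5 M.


Kc = [C]^2[D]^2/([A]^2[B])
= (4.8^2 × 4.5^2)/(3.7^2 × 7.3^1)
= 466.56/99.937
= 4.669

4.669


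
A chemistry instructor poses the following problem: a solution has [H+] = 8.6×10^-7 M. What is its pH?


pH = -log10([H+]) = -log10(8.6×10^-7)
= 7 - log10(8.6)
= 7 - 0.93
= 6.07

6.07


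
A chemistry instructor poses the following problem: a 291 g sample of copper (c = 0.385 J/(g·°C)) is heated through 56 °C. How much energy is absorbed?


q = mcΔT = 291 × 0.385 × 56
= 6273.96 J

6273.96 J


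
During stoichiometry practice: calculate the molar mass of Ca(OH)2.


M(Ca(OH)2) = 1×40.08 + 2×16.0 + 2×1.008
= 40.08 + 32.0 + 2.02
= 74.1 g/mol

74.1 g/mol


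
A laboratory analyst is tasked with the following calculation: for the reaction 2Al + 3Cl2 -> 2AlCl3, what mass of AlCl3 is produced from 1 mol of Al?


Mole ratio AlCl3:Al = 2:2
n(AlCl3) = 1 × 2/2 = 1.000 mol
mass = 1.000 × 133.33 = 133.33 g

133.33 g


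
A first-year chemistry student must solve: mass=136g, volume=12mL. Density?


ρ = mass/volume
= 136/12
= 11.333 g/mL

11.333 g/mL


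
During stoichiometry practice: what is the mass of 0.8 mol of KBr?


M(KBr) = 119.0 g/mol
mass = n × M = 0.8 × 119.0 = 95.20 g

95.20 g


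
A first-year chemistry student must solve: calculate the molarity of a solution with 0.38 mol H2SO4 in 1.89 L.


M = n/V = 0.38/1.89 = 0.201 mol/L

0.201 M


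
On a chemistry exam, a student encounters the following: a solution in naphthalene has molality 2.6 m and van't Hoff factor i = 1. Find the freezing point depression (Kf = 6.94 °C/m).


ΔTf = Kf × m × i
= 6.94 × 2.6 × 1
= 18.044 °C

18.044 °C


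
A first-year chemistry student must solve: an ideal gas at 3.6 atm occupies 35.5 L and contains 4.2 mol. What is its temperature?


PV = nRT  (R = 0.08206 L·atm/(mol·K))
T = PV/(nR) = 3.6×35.5/(4.2×0.08206)
= 127.80/0.344652
= 370.81 K

370.81 K


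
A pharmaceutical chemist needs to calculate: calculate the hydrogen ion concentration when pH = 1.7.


[H+] = 10^(-pH) = 10^(-1.7)
= 2.0×10^-2 M

2.0×10^-2 M


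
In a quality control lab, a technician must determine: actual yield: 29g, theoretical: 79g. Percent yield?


% yield = actual/theoretical × 100
= 29/79 × 100
= 36.71%

36.71%


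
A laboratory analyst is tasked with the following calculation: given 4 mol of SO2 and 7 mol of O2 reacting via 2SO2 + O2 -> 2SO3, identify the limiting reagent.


Mole ratio available / coefficient:
  SO2: 4/2 = 2.000
  O2: 7/1 = 7.000
Smaller ratio is limiting.

SO2


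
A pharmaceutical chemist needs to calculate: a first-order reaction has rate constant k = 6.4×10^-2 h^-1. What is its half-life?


t½ = ln2/k = 0.693147/(6.4×10^-2 h^-1)
= 10.83 h

10.83 h


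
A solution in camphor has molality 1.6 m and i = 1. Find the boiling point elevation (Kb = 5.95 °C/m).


ΔTb = Kb × m × i
= 5.95 × 1.6 × 1
= 9.52 °C

9.52 °C


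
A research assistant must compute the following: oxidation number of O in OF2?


F is always -1; 2(-1) + x = 0, so O = +2
Oxidation number: +2

+2


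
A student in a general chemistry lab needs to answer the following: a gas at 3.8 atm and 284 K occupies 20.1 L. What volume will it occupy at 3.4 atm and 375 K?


P1V1/T1 = P2V2/T2
V2 = P1V1T2/(T1P2)
= 3.8×20.1×375/(284×3.4)
= 29.663 L

29.663 L


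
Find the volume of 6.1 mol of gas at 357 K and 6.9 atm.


PV = nRT  (R = 0.08206 L·atm/(mol·K))
V = nRT/P = 6.1×0.08206×357/6.9
= 25.899 L

25.899 L


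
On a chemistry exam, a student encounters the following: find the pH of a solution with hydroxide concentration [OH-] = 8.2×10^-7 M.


pOH = -log10([OH-]) = -log10(8.2×10^-7)
= 7 - log10(8.2) = 6.09
pH = 14 - pOH = 14 - 6.09 = 7.91

7.91


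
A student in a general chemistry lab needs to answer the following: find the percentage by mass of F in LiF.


M(LiF) = 1×6.94 + 1×19.0 = 25.94 g/mol
Mass of F = 1 × 19.0 = 19.00 g/mol
% F = 19.00/25.94 × 100 = 73.25%

73.25%


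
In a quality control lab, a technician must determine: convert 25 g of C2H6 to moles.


M(C2H6) = 30.07 g/mol
n = mass/M = 25/30.07 = 0.8314 mol

0.8314 mol


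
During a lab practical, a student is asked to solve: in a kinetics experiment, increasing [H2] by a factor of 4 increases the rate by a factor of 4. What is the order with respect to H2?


rate ∝ [H2]^n
4^n = 4 → n = 1
Order in H2: 1

1


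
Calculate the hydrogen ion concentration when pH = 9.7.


[H+] = 10^(-pH) = 10^(-9.7)
= 2.0×10^-10 M

2.0×10^-10 M


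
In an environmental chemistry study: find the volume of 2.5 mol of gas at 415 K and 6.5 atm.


PV = nRT  (R = 0.08206 L·atm/(mol·K))
V = nRT/P = 2.5×0.08206×415/6.5
= 13.098 L

13.098 L


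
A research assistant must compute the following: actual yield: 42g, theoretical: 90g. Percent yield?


% yield = actual/theoretical × 100
= 42/90 × 100
= 46.67%

46.67%


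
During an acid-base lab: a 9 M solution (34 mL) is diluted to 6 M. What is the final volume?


C1V1 = C2V2
9 × 34 = 6 × V2
V2 = 306/6 = 51.0 mL

51.0 mL


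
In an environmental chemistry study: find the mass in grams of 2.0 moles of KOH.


M(KOH) = 56.11 g/mol
mass = n × M = 2.0 × 56.11 = 112.22 g

112.22 g


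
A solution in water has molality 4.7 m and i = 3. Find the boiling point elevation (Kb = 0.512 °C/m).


ΔTb = Kb × m × i
= 0.512 × 4.7 × 3
= 7.2192 °C

7.2192 °C


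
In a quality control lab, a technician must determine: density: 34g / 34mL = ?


ρ = mass/volume
= 34/34
= 1.0 g/mL

1.0 g/mL


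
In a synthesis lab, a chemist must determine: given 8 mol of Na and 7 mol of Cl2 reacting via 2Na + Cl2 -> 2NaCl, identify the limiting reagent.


Mole ratio available / coefficient:
  Na: 8/2 = 4.000
  Cl2: 7/1 = 7.000
Smaller ratio is limiting.

Na


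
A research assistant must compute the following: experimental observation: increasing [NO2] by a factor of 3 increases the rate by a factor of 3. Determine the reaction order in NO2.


rate ∝ [NO2]^n
3^n = 3 → n = 1
Order in NO2: 1

1


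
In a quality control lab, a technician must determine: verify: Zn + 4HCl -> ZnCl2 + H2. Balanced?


Equation: Zn + 4HCl -> ZnCl2 + H2
Check atoms: Cl: 4≠2, H: 4≠2, Zn: 1=1
Not balanced

No, not balanced


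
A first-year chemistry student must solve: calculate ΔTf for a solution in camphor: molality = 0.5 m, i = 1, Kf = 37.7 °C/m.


ΔTf = Kf × m × i
= 37.7 × 0.5 × 1
= 18.85 °C

18.85 °C


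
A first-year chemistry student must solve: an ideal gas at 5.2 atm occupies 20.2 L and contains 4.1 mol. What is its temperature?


PV = nRT  (R = 0.08206 L·atm/(mol·K))
T = PV/(nR) = 5.2×20.2/(4.1×0.08206)
= 105.04/0.336446
= 312.20 K

312.20 K


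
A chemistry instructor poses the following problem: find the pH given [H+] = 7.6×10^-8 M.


pH = -log10([H+]) = -log10(7.6×10^-8)
= 8 - log10(7.6)
= 8 - 0.88
= 7.12

7.12


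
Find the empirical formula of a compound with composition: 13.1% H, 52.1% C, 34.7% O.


Assume 100 g sample. Moles of each element:
  H: 13.1/1.008 = 12.996 mol
  C: 52.1/12.01 = 4.338 mol
  O: 34.7/16.0 = 2.169 mol
Divide by smallest (2.169):
  H: 12.996/2.169 = 5.99
  C: 4.338/2.169 = 2.0
  O: 2.169/2.169 = 1.0
Empirical formula: C2H6O

C2H6O


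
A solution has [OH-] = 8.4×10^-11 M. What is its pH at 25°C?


pOH = -log10([OH-]) = -log10(8.4×10^-11)
= 11 - log10(8.4) = 10.08
pH = 14 - pOH = 14 - 10.08 = 3.92

3.92


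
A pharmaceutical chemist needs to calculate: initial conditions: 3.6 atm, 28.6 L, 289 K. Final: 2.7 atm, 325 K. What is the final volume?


P1V1/T1 = P2V2/T2
V2 = P1V1T2/(T1P2)
= 3.6×28.6×325/(289×2.7)
= 42.884 L

42.884 L


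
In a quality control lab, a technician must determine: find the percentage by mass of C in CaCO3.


M(CaCO3) = 1×40.08 + 1×12.01 + 3×16.0 = 100.09 g/mol
Mass of C = 1 × 12.01 = 12.01 g/mol
% C = 12.01/100.09 × 100 = 12.00%

12.00%


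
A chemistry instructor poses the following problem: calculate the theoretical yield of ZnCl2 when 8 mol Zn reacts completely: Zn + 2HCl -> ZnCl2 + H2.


Mole ratio ZnCl2:Zn = 1:1
n(ZnCl2) = 8 × 1/1 = 8.000 mol
mass = 8.000 × 136.28 = 1090.24 g

1090.24 g


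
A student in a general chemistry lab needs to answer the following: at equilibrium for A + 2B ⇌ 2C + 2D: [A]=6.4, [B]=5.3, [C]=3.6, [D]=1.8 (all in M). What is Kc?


Kc = [C]^2[D]^2/([A][B]^2)
= (3.6^2 × 1.8^2)/(6.4^1 × 5.3^2)
= 41.9904/179.776
= 0.2336

0.2336


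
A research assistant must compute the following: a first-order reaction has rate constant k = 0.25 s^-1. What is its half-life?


t½ = ln2/k = 0.693147/(0.25 s^-1)
= 2.773 s

2.773 s


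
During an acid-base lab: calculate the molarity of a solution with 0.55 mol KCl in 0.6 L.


M = n/V = 0.55/0.6 = 0.917 mol/L

0.917 M


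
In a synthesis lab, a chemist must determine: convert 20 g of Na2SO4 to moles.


M(Na2SO4) = 142.05 g/mol
n = mass/M = 20/142.05 = 0.1408 mol

0.1408 mol


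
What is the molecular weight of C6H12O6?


M(C6H12O6) = 6×12.01 + 12×1.008 + 6×16.0
= 72.06 + 12.1 + 96.0
= 180.16 g/mol

180.16 g/mol


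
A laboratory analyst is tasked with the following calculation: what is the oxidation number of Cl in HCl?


halide: -1
Oxidation number: -1

-1


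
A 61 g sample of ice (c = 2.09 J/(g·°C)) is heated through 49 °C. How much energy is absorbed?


q = mcΔT = 61 × 2.09 × 49
= 6247.01 J

6247.01 J


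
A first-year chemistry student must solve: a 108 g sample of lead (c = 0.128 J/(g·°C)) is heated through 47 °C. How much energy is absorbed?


q = mcΔT = 108 × 0.128 × 47
= 649.73 J

649.73 J


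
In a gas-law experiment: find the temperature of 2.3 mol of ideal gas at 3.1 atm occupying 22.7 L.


PV = nRT  (R = 0.08206 L·atm/(mol·K))
T = PV/(nR) = 3.1×22.7/(2.3×0.08206)
= 70.37/0.188738
= 372.84 K

372.84 K


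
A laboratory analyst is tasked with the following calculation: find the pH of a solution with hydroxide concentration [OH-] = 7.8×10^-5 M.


pOH = -log10([OH-]) = -log10(7.8×10^-5)
= 5 - log10(7.8) = 4.11
pH = 14 - pOH = 14 - 4.11 = 9.89

9.89


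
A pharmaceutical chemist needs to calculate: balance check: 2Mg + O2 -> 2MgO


Equation: 2Mg + O2 -> 2MgO
Check atoms: Mg: 2=2, O: 2=2
Balanced

Yes, balanced


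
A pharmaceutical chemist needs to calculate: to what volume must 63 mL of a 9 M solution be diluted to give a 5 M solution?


C1V1 = C2V2
9 × 63 = 5 × V2
V2 = 567/5 = 113.4 mL

113.4 mL


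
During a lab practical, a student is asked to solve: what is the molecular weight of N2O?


M(N2O) = 2×14.01 + 1×16.0
= 28.02 + 16.0
= 44.02 g/mol

44.02 g/mol


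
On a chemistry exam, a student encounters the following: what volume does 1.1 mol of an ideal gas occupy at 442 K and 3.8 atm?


PV = nRT  (R = 0.08206 L·atm/(mol·K))
V = nRT/P = 1.1×0.08206×442/3.8
= 10.499 L

10.499 L


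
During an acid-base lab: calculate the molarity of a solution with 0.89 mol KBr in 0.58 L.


M = n/V = 0.89/0.58 = 1.534 mol/L

1.534 M


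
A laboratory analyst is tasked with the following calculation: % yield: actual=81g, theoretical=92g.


% yield = actual/theoretical × 100
= 81/92 × 100
= 88.04%

88.04%


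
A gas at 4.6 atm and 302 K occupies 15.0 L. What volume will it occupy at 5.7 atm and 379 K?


P1V1/T1 = P2V2/T2
V2 = P1V1T2/(T1P2)
= 4.6×15.0×379/(302×5.7)
= 15.192 L

15.192 L


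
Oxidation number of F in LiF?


F is always -1
Oxidation number: -1

-1


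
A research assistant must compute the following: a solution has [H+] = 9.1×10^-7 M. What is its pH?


pH = -log10([H+]) = -log10(9.1×10^-7)
= 7 - log10(9.1)
= 7 - 0.96
= 6.04

6.04


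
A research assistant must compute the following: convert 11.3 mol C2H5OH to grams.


M(C2H5OH) = 46.07 g/mol
mass = n × M = 11.3 × 46.07 = 520.59 g

520.59 g


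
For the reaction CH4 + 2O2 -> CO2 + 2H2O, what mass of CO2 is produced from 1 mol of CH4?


Mole ratio CO2:CH4 = 1:1
n(CO2) = 1 × 1/1 = 1.000 mol
mass = 1.000 × 44.01 = 44.01 g

44.01 g


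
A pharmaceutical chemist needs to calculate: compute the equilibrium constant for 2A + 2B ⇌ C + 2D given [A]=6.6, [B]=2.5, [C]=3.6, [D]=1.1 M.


Kc = [C][D]^2/([A]^2[B]^2)
= (3.6^1 × 1.1^2)/(6.6^2 × 2.5^2)
= 4.356/272.25
= 0.01600

0.01600


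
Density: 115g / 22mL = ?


ρ = mass/volume
= 115/22
= 5.227 g/mL

5.227 g/mL


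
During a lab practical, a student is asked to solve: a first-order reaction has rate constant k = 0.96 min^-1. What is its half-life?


t½ = ln2/k = 0.693147/(0.96 min^-1)
= 0.7220 min

0.7220 min


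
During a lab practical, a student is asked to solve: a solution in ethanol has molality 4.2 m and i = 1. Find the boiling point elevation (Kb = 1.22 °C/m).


ΔTb = Kb × m × i
= 1.22 × 4.2 × 1
= 5.124 °C

5.124 °C


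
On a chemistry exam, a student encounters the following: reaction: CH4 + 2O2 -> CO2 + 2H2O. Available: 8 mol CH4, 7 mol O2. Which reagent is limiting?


Mole ratio available / coefficient:
  CH4: 8/1 = 8.000
  O2: 7/2 = 3.500
Smaller ratio is limiting.

O2


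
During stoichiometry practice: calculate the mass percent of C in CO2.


M(CO2) = 1×12.01 + 2×16.0 = 44.01 g/mol
Mass of C = 1 × 12.01 = 12.01 g/mol
% C = 12.01/44.01 × 100 = 27.29%

27.29%


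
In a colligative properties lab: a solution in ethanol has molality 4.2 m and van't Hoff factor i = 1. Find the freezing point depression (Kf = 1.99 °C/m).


ΔTf = Kf × m × i
= 1.99 × 4.2 × 1
= 8.358 °C

8.358 °C


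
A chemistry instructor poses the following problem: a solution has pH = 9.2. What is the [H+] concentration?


[H+] = 10^(-pH) = 10^(-9.2)
= 6.31×10^-10 M

6.31×10^-10 M


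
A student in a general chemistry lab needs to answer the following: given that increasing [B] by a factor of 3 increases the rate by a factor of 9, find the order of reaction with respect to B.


rate ∝ [B]^n
3^n = 9 → n = 2
Order in B: 2

2


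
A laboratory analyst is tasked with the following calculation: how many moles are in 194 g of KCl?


M(KCl) = 74.55 g/mol
n = mass/M = 194/74.55 = 2.6023 mol

2.6023 mol


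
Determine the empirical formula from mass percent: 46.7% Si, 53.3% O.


Assume 100 g sample. Moles of each element:
  Si: 46.7/28.09 = 1.663 mol
  O: 53.3/16.0 = 3.331 mol
Divide by smallest (1.663):
  Si: 1.663/1.663 = 1.0
  O: 3.331/1.663 = 2.0
Empirical formula: SiO2

SiO2


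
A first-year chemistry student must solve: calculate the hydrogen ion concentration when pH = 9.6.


[H+] = 10^(-pH) = 10^(-9.6)
= 2.51×10^-10 M

2.51×10^-10 M


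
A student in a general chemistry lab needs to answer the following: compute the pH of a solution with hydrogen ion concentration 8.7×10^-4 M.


pH = -log10([H+]) = -log10(8.7×10^-4)
= 4 - log10(8.7)
= 4 - 0.94
= 3.06

3.06


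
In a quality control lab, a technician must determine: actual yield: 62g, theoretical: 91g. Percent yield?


% yield = actual/theoretical × 100
= 62/91 × 100
= 68.13%

68.13%


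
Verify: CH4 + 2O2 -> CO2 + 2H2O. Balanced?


Equation: CH4 + 2O2 -> CO2 + 2H2O
Check atoms: C: 1=1, H: 4=4, O: 4=4
Balanced

Yes, balanced


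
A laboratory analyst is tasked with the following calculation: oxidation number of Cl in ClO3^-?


x + 3(-2) = -1, so x = +5
Oxidation number: +5

+5


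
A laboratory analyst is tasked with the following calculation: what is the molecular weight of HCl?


M(HCl) = 1×1.008 + 1×35.45
= 1.01 + 35.45
= 36.46 g/mol

36.46 g/mol


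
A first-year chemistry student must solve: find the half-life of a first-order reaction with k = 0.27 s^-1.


t½ = ln2/k = 0.693147/(0.27 s^-1)
= 2.567 s

2.567 s


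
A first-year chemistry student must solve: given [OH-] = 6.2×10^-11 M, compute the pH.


pOH = -log10([OH-]) = -log10(6.2×10^-11)
= 11 - log10(6.2) = 10.21
pH = 14 - pOH = 14 - 10.21 = 3.79

3.79


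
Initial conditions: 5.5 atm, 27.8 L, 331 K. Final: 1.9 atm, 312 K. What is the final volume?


P1V1/T1 = P2V2/T2
V2 = P1V1T2/(T1P2)
= 5.5×27.8×312/(331×1.9)
= 75.854 L

75.854 L


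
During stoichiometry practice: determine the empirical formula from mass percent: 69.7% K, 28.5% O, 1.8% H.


Assume 100 g sample. Moles of each element:
  K: 69.7/39.1 = 1.783 mol
  O: 28.5/16.0 = 1.781 mol
  H: 1.8/1.008 = 1.786 mol
Divide by smallest (1.781):
  K: 1.783/1.781 = 1.0
  O: 1.781/1.781 = 1.0
  H: 1.786/1.781 = 1.0
Empirical formula: KOH

KOH


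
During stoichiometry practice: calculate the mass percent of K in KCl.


M(KCl) = 1×39.1 + 1×35.45 = 74.55 g/mol
Mass of K = 1 × 39.1 = 39.10 g/mol
% K = 39.10/74.55 × 100 = 52.45%

52.45%


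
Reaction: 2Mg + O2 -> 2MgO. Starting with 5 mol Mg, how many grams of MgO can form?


Mole ratio MgO:Mg = 2:2
n(MgO) = 5 × 2/2 = 5.000 mol
mass = 5.000 × 40.31 = 201.55 g

201.55 g


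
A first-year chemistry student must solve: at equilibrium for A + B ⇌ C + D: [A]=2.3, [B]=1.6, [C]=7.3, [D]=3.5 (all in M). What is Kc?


Kc = [C][D]/([A][B])
= (7.3^1 × 3.5^1)/(2.3^1 × 1.6^1)
= 25.55/3.68
= 6.943

6.943


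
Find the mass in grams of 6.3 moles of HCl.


M(HCl) = 36.46 g/mol
mass = n × M = 6.3 × 36.46 = 229.70 g

229.70 g


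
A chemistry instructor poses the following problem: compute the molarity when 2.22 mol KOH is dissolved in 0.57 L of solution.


M = n/V = 2.22/0.57 = 3.895 mol/L

3.895 M


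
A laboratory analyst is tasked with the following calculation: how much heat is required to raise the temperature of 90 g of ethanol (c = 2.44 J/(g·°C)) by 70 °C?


q = mcΔT = 90 × 2.44 × 70
= 15372.00 J

15372.00 J


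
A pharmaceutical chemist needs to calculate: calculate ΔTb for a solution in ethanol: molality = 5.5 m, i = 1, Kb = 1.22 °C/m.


ΔTb = Kb × m × i
= 1.22 × 5.5 × 1
= 6.71 °C

6.71 °C


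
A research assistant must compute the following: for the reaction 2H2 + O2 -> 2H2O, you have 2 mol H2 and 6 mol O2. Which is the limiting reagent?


Mole ratio available / coefficient:
  H2: 2/2 = 1.000
  O2: 6/1 = 6.000
Smaller ratio is limiting.

H2


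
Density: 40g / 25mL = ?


ρ = mass/volume
= 40/25
= 1.6 g/mL

1.6 g/mL


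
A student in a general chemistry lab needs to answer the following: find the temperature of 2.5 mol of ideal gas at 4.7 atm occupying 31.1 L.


PV = nRT  (R = 0.08206 L·atm/(mol·K))
T = PV/(nR) = 4.7×31.1/(2.5×0.08206)
= 146.17/0.205150
= 712.50 K

712.50 K


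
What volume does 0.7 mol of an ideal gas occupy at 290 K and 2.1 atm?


PV = nRT  (R = 0.08206 L·atm/(mol·K))
V = nRT/P = 0.7×0.08206×290/2.1
= 7.932 L

7.932 L


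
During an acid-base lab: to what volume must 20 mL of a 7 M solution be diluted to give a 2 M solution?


C1V1 = C2V2
7 × 20 = 2 × V2
V2 = 140/2 = 70.0 mL

70.0 mL


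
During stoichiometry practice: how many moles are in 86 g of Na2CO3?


M(Na2CO3) = 105.99 g/mol
n = mass/M = 86/105.99 = 0.8114 mol

0.8114 mol


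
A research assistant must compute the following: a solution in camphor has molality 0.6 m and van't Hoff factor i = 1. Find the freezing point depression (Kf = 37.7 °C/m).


ΔTf = Kf × m × i
= 37.7 × 0.6 × 1
= 22.62 °C

22.62 °C


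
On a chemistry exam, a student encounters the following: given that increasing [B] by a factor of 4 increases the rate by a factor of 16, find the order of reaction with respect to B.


rate ∝ [B]^n
4^n = 16 → n = 2
Order in B: 2

2


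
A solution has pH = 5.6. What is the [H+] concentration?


[H+] = 10^(-pH) = 10^(-5.6)
= 2.51×10^-6 M

2.51×10^-6 M


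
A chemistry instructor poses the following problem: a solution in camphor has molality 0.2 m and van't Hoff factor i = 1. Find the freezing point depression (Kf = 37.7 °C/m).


ΔTf = Kf × m × i
= 37.7 × 0.2 × 1
= 7.54 °C

7.54 °C
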